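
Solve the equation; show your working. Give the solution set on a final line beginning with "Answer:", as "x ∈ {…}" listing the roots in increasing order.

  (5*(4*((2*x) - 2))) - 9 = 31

Step 1. [(5*(4*((2*x) - 2))) - 9 = 31] peel the -9: add 9 from each side ⇒ sub: 5*(4*((2*x) - 2)) = 40.
Step 2. [5*(4*((2*x) - 2)) = 40] LHS = 5·(…); ÷5 both sides, so div: 4*((2*x) - 2) = 8.
Step 3. [4*((2*x) - 2) = 8] leading coefficient 4: divide by 4, so div: (2*x) - 2 = 2.
Step 4. [(2*x) - 2 = 2] -2 is outermost — add 2 both sides. So sub: 2*x = 4.
Step 5. [2*x = 4] 2·(inner) — divide through by 2, so div: x = 2.

Answer: x ∈ {2}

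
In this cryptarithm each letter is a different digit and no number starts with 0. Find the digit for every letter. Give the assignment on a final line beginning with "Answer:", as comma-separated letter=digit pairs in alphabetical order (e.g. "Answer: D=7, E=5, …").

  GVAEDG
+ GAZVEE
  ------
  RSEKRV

Step 1. [col 1: G + E ≡ V (mod 10)] several values work for V in column 1 (G + E ≡ V (mod 10), carry-in 0); try V=5, so V=5.
Step 2. [col 1: G + E ≡ V (mod 10)] no forcing yet in column 1 (carry-in 0); G=1 is free and consistent — try it ⇒ G=1.
Step 3. [col 1: G + E ≡ V (mod 10)] column 1 reads G+E+carry(0)=V with G=1, V=5; with digits 1,5 already taken and all letters distinct, the only value for E is 4. So E=4.
Step 4. [col 2: D + E ≡ R (mod 10)] no forcing yet in column 2 (carry-in 0); D=9 is free and consistent — try it. So D=9.
Step 5. [col 2: D + E ≡ R (mod 10)] from column 2 (D=9, E=4, carry-in 0, digits 1,4,5,9 already taken and all letters distinct): R must equal 3. So R=3.
Step 6. [col 3: E + V ≡ K (mod 10)] column 3: given E=4, V=5, carry-in 1, and digits 1,3,4,5,9 already taken and all letters distinct, E+V≡K (mod 10) forces K=0 ⇒ K=0.
Step 7. [col 4: A + Z ≡ E (mod 10)] no forcing yet in column 4 (carry-in 1); A=6 is free and consistent — try it. So A=6.
Step 8. [col 4: A + Z ≡ E (mod 10)] from column 4 (A=6, E=4, carry-in 1, digits 0,1,3,4,5,6,9 already taken and all letters distinct): Z must equal 7. So Z=7.
Step 9. [col 5: V + A ≡ S (mod 10)] column 5 reads V+A+carry(1)=S with V=5, A=6; with digits 0,1,3,4,5,6,7,9 already taken and all letters distinct, the only value for S is 2, so S=2.

Answer: A=6, D=9, E=4, G=1, K=0, R=3, S=2, V=5, Z=7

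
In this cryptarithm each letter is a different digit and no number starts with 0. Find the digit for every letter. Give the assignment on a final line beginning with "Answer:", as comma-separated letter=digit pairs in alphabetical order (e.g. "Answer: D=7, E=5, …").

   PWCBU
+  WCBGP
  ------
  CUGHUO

Step 1. [col 1: U + P ≡ O (mod 10)] several values work for U in column 1 (U + P ≡ O (mod 10), carry-in 0); try U=2 ⇒ U=2.
Step 2. [col 1: U + P ≡ O (mod 10)] no forcing yet in column 1 (carry-in 0); P=4 is free and consistent — try it ⇒ P=4.
Step 3. [C] adding two 5-digit numbers gives at most 5+1 digits, and here it does — C is that final carry and must be 1, so C=1.
Step 4. [col 1: U + P ≡ O (mod 10)] in column 1 we have U+P≡O with carry-in 0; given U=2, P=4 and digits 1,2,4 already taken and all letters distinct, that pins O to 6. So O=6.
Step 5. [col 2: B + G ≡ U (mod 10)] column 2 (B + G ≡ U (mod 10), carry-in 0) doesn't pin B yet; pick B=3 and continue ⇒ B=3.
Step 6. [col 2: B + G ≡ U (mod 10)] from column 2 (B=3, U=2, carry-in 0, digits 1,2,3,4,6 already taken and all letters distinct): G must equal 9. So G=9.
Step 7. [col 3: C + B ≡ H (mod 10)] in column 3 we have C+B≡H with carry-in 1; given C=1, B=3 and digits 1,2,3,4,6,9 already taken and all letters distinct, that pins H to 5 ⇒ H=5.
Step 8. [col 4: W + C ≡ G (mod 10)] in column 4 we have W+C≡G with carry-in 0; given C=1, G=9 and digits 1,2,3,4,5,6,9 already taken and all letters distinct, that pins W to 8. So W=8.

Answer: B=3, C=1, G=9, H=5, O=6, P=4, U=2, W=8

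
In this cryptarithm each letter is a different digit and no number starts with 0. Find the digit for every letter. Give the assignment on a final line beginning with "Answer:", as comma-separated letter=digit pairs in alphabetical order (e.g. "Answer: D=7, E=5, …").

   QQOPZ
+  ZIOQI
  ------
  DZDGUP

Step 1. [col 1: Z + I ≡ P (mod 10)] column 1 (Z + I ≡ P (mod 10), carry-in 0) doesn't pin I yet; pick I=2 and continue, so I=2.
Step 2. [D] adding two 5-digit numbers gives at most 5+1 digits, and here it does — D is that final carry and must be 1. So D=1.
Step 3. [col 1: Z + I ≡ P (mod 10)] several values work for Z in column 1 (Z + I ≡ P (mod 10), carry-in 0); try Z=4. So Z=4.
Step 4. [col 1: Z + I ≡ P (mod 10)] in column 1 we have Z+I≡P with carry-in 0; given Z=4, I=2 and digits 1,2,4 already taken and all letters distinct, that pins P to 6. So P=6.
Step 5. [col 2: P + Q ≡ U (mod 10)] no forcing yet in column 2 (carry-in 0); U=5 is free and consistent — try it, so U=5.
Step 6. [col 2: P + Q ≡ U (mod 10)] column 2 reads P+Q+carry(0)=U with P=6, U=5; with digits 1,2,4,5,6 already taken and all letters distinct, the only value for Q is 9, so Q=9.
Step 7. [col 3: O + O ≡ G (mod 10)] column 3 reads O+O+carry(1)=G with nothing yet; with digits 1,2,4,5,6,9 already taken and all letters distinct, the only value for G is 7 ⇒ G=7.
Step 8. [col 3: O + O ≡ G (mod 10)] no forcing yet in column 3 (carry-in 1); O=3 is free and consistent — try it. So O=3.

Answer: D=1, G=7, I=2, O=3, P=6, Q=9, U=5, Z=4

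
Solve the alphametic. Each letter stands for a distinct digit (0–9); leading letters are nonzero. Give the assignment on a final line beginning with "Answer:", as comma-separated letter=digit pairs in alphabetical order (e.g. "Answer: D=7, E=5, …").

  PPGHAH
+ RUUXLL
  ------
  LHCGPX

Step 1. [col 1: H + L ≡ X (mod 10)] several values work for X in column 1 (H + L ≡ X (mod 10), carry-in 0); try X=2, so X=2.
Step 2. [col 1: H + L ≡ X (mod 10)] column 1 (H + L ≡ X (mod 10), carry-in 0) doesn't pin H yet; pick H=5 and continue. So H=5.
Step 3. [col 1: H + L ≡ X (mod 10)] from column 1 (H=5, X=2, carry-in 0, digits 2,5 already taken and all letters distinct): L must equal 7, so L=7.
Step 4. [col 2: A + L ≡ P (mod 10)] column 2 (A + L ≡ P (mod 10), carry-in 1) doesn't pin P yet; pick P=4 and continue. So P=4.
Step 5. [col 2: A + L ≡ P (mod 10)] from column 2 (L=7, P=4, carry-in 1, digits 2,4,5,7 already taken and all letters distinct): A must equal 6 ⇒ A=6.
Step 6. [col 3: H + X ≡ G (mod 10)] column 3 reads H+X+carry(1)=G with H=5, X=2; with digits 2,4,5,6,7 already taken and all letters distinct, the only value for G is 8 ⇒ G=8.
Step 7. [col 4: G + U ≡ C (mod 10)] column 4 (G + U ≡ C (mod 10), carry-in 0) doesn't pin U yet; pick U=1 and continue, so U=1.
Step 8. [col 4: G + U ≡ C (mod 10)] column 4 reads G+U+carry(0)=C with G=8, U=1; with digits 1,2,4,5,6,7,8 already taken and all letters distinct, the only value for C is 9, so C=9.
Step 9. [col 6: P + R ≡ L (mod 10)] column 6: given P=4, L=7, carry-in 0, and digits 1,2,4,5,6,7,8,9 already taken and all letters distinct, P+R≡L (mod 10) forces R=3, so R=3.

Answer: A=6, C=9, G=8, H=5, L=7, P=4, R=3, U=1, X=2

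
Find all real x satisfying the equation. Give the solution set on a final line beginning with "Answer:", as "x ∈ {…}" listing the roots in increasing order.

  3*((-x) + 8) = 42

Step 1. [3*((-x) + 8) = 42] 3 out front; divide by 3, so div: (-x) + 8 = 14.
Step 2. [(-x) + 8 = 14] +8 is outermost — subtract 8 both sides. So sub: -x = 6.
Step 3. [-x = 6] LHS negated; negate both sides. So neg: x = -6.

Answer: x ∈ {-6}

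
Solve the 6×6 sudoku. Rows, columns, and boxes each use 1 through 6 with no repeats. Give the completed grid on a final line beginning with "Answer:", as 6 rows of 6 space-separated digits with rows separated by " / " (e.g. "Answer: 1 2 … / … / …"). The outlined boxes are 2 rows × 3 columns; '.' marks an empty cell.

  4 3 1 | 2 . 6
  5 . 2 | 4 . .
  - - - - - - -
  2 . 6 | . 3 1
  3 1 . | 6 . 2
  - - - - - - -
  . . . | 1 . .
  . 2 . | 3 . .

Step 1. [r4c5∈{4,5}] r4c5 is the only open cell in box 4 admitting 4. So r4c5=4.
Step 2. [r5c1∈{6}] r5c1 is down to just 6, so r5c1=6.
Step 3. [r4c3∈{5}] r4c3's peers cover all but 5, so r4c3=5.
Step 4. [r6c3∈{4}] r6c3 is down to just 4. So r6c3=4.
Step 5. [r6c6∈{5}] r6c6's peers cover all but 5 ⇒ r6c6=5.
Step 6. [r3c2∈{4}] r3c2 has the single candidate 4, so r3c2=4.
Step 7. [r3c4∈{5}] only 5 remains possible at r3c4 ⇒ r3c4=5.
Step 8. [r6c1∈{1}] only 1 remains possible at r6c1, so r6c1=1.
Step 9. [r1c5∈{5}] r1c5 has the single candidate 5. So r1c5=5.
Step 10. [r5c5∈{2}] r5c5's peers cover all but 2 ⇒ r5c5=2.
Step 11. [r2c5∈{1}] r2c5 is down to just 1, so r2c5=1.
Step 12. [r2c2∈{6}] r2c2 is down to just 6, so r2c2=6.
Step 13. [r5c3∈{3}] r5c3's peers cover all but 3. So r5c3=3.
Step 14. [r5c6∈{4}] r5c6 has the single candidate 4 ⇒ r5c6=4.
Step 15. [r2c6∈{3}] nothing but 3 survives at r2c6, so r2c6=3.
Step 16. [r5c2∈{5}] nothing but 5 survives at r5c2, so r5c2=5.
Step 17. [r6c5∈{6}] only 6 remains possible at r6c5. So r6c5=6.

Answer: 4 3 1 2 5 6 / 5 6 2 4 1 3 / 2 4 6 5 3 1 / 3 1 5 6 4 2 / 6 5 3 1 2 4 / 1 2 4 3 6 5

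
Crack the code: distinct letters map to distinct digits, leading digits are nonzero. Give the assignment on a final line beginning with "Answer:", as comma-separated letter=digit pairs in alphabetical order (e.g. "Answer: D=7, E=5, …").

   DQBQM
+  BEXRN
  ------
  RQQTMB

Step 1. [col 1: M + N ≡ B (mod 10)] several values work for N in column 1 (M + N ≡ B (mod 10), carry-in 0); try N=2 ⇒ N=2.
Step 2. [R] the sum has 6 digits but both addends have 5; that extra leading digit R is the final carry, namely 1 ⇒ R=1.
Step 3. [col 1: M + N ≡ B (mod 10)] no forcing yet in column 1 (carry-in 0); B=7 is free and consistent — try it. So B=7.
Step 4. [col 1: M + N ≡ B (mod 10)] column 1: given N=2, B=7, carry-in 0, and digits 1,2,7 already taken and all letters distinct, M+N≡B (mod 10) forces M=5. So M=5.
Step 5. [col 2: Q + R ≡ M (mod 10)] column 2: given R=1, M=5, carry-in 0, and digits 1,2,5,7 already taken and all letters distinct, Q+R≡M (mod 10) forces Q=4 ⇒ Q=4.
Step 6. [col 3: B + X ≡ T (mod 10)] no forcing yet in column 3 (carry-in 0); X=3 is free and consistent — try it ⇒ X=3.
Step 7. [col 3: B + X ≡ T (mod 10)] from column 3 (B=7, X=3, carry-in 0, digits 1,2,3,4,5,7 already taken and all letters distinct): T must equal 0, so T=0.
Step 8. [col 4: Q + E ≡ Q (mod 10)] column 4: given Q=4, carry-in 1, and digits 0,1,2,3,4,5,7 already taken and all letters distinct, Q+E≡Q (mod 10) forces E=9. So E=9.
Step 9. [col 5: D + B ≡ Q (mod 10)] in column 5 we have D+B≡Q with carry-in 1; given B=7, Q=4 and digits 0,1,2,3,4,5,7,9 already taken and all letters distinct, that pins D to 6. So D=6.

Answer: B=7, D=6, E=9, M=5, N=2, Q=4, R=1, T=0, X=3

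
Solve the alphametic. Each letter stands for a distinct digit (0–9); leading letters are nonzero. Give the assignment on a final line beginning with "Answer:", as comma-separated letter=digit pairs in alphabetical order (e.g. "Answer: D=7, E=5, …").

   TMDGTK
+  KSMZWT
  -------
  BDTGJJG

Step 1. [col 1: K + T ≡ G (mod 10)] several values work for T in column 1 (K + T ≡ G (mod 10), carry-in 0); try T=2, so T=2.
Step 2. [col 1: K + T ≡ G (mod 10)] column 1 (K + T ≡ G (mod 10), carry-in 0) doesn't pin K yet; pick K=7 and continue, so K=7.
Step 3. [B] adding two 6-digit numbers gives at most 6+1 digits, and here it does — B is that final carry and must be 1. So B=1.
Step 4. [col 1: K + T ≡ G (mod 10)] from column 1 (K=7, T=2, carry-in 0, digits 1,2,7 already taken and all letters distinct): G must equal 9 ⇒ G=9.
Step 5. [col 2: T + W ≡ J (mod 10)] several values work for J in column 2 (T + W ≡ J (mod 10), carry-in 0); try J=5, so J=5.
Step 6. [col 2: T + W ≡ J (mod 10)] from column 2 (T=2, J=5, carry-in 0, digits 1,2,5,7,9 already taken and all letters distinct): W must equal 3, so W=3.
Step 7. [col 3: G + Z ≡ J (mod 10)] in column 3 we have G+Z≡J with carry-in 0; given G=9, J=5 and digits 1,2,3,5,7,9 already taken and all letters distinct, that pins Z to 6 ⇒ Z=6.
Step 8. [col 4: D + M ≡ G (mod 10)] no forcing yet in column 4 (carry-in 1); M=8 is free and consistent — try it, so M=8.
Step 9. [col 4: D + M ≡ G (mod 10)] from column 4 (M=8, G=9, carry-in 1, digits 1,2,3,5,6,7,8,9 already taken and all letters distinct): D must equal 0. So D=0.
Step 10. [col 5: M + S ≡ T (mod 10)] column 5: given M=8, T=2, carry-in 0, and digits 0,1,2,3,5,6,7,8,9 already taken and all letters distinct, M+S≡T (mod 10) forces S=4, so S=4.

Answer: B=1, D=0, G=9, J=5, K=7, M=8, S=4, T=2, W=3, Z=6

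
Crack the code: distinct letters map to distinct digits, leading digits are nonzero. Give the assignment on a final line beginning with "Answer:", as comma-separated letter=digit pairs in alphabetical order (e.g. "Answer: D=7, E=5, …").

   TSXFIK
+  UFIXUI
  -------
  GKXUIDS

Step 1. [col 1: K + I ≡ S (mod 10)] several values work for S in column 1 (K + I ≡ S (mod 10), carry-in 0); try S=0. So S=0.
Step 2. [col 1: K + I ≡ S (mod 10)] column 1 (K + I ≡ S (mod 10), carry-in 0) doesn't pin I yet; pick I=6 and continue. So I=6.
Step 3. [col 1: K + I ≡ S (mod 10)] column 1: given I=6, S=0, carry-in 0, and digits 0,6 already taken and all letters distinct, K+I≡S (mod 10) forces K=4. So K=4.
Step 4. [col 2: I + U ≡ D (mod 10)] column 2 (I + U ≡ D (mod 10), carry-in 1) doesn't pin U yet; pick U=5 and continue. So U=5.
Step 5. [G] adding two 6-digit numbers gives at most 6+1 digits, and here it does — G is that final carry and must be 1. So G=1.
Step 6. [col 2: I + U ≡ D (mod 10)] in column 2 we have I+U≡D with carry-in 1; given I=6, U=5 and digits 0,1,4,5,6 already taken and all letters distinct, that pins D to 2 ⇒ D=2.
Step 7. [col 3: F + X ≡ I (mod 10)] column 3 (F + X ≡ I (mod 10), carry-in 1) doesn't pin F yet; pick F=7 and continue. So F=7.
Step 8. [col 3: F + X ≡ I (mod 10)] column 3 reads F+X+carry(1)=I with F=7, I=6; with digits 0,1,2,4,5,6,7 already taken and all letters distinct, the only value for X is 8 ⇒ X=8.
Step 9. [col 6: T + U ≡ K (mod 10)] column 6: given U=5, K=4, carry-in 0, and digits 0,1,2,4,5,6,7,8 already taken and all letters distinct, T+U≡K (mod 10) forces T=9, so T=9.

Answer: D=2, F=7, G=1, I=6, K=4, S=0, T=9, U=5, X=8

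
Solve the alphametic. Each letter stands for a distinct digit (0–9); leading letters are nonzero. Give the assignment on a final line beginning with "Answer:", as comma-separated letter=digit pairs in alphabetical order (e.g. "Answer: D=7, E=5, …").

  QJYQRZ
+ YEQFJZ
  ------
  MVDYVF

Step 1. [col 1: Z + Z ≡ F (mod 10)] several values work for Z in column 1 (Z + Z ≡ F (mod 10), carry-in 0); try Z=5 ⇒ Z=5.
Step 2. [col 1: Z + Z ≡ F (mod 10)] from column 1 (Z=5, carry-in 0, digits 5 already taken and all letters distinct): F must equal 0 ⇒ F=0.
Step 3. [col 2: R + J ≡ V (mod 10)] several values work for J in column 2 (R + J ≡ V (mod 10), carry-in 1); try J=7 ⇒ J=7.
Step 4. [col 2: R + J ≡ V (mod 10)] V=6 is one option consistent with column 2 (R + J ≡ V (mod 10), carry-in 1) — take it. So V=6.
Step 5. [col 2: R + J ≡ V (mod 10)] in column 2 we have R+J≡V with carry-in 1; given J=7, V=6 and digits 0,5,6,7 already taken and all letters distinct, that pins R to 8. So R=8.
Step 6. [col 3: Q + F ≡ Y (mod 10)] no forcing yet in column 3 (carry-in 1); Q=1 is free and consistent — try it ⇒ Q=1.
Step 7. [col 3: Q + F ≡ Y (mod 10)] column 3 reads Q+F+carry(1)=Y with Q=1, F=0; with digits 0,1,5,6,7,8 already taken and all letters distinct, the only value for Y is 2. So Y=2.
Step 8. [col 4: Y + Q ≡ D (mod 10)] column 4 reads Y+Q+carry(0)=D with Y=2, Q=1; with digits 0,1,2,5,6,7,8 already taken and all letters distinct, the only value for D is 3 ⇒ D=3.
Step 9. [col 5: J + E ≡ V (mod 10)] from column 5 (J=7, V=6, carry-in 0, digits 0,1,2,3,5,6,7,8 already taken and all letters distinct): E must equal 9. So E=9.
Step 10. [col 6: Q + Y ≡ M (mod 10)] in column 6 we have Q+Y≡M with carry-in 1; given Q=1, Y=2 and digits 0,1,2,3,5,6,7,8,9 already taken and all letters distinct, that pins M to 4. So M=4.

Answer: D=3, E=9, F=0, J=7, M=4, Q=1, R=8, V=6, Y=2, Z=5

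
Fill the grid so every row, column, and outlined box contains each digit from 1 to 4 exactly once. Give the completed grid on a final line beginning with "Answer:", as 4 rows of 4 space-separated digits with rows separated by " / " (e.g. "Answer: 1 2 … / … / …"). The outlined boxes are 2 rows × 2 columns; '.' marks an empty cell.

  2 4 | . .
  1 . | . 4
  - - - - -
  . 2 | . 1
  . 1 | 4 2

Step 1. [r3c3∈{3}] r3c3 is down to just 3, so r3c3=3.
Step 2. [r4c1∈{3}] r4c1's peers cover all but 3, so r4c1=3.
Step 3. [r1c4∈{3}] r1c4 is down to just 3 ⇒ r1c4=3.
Step 4. [r2c3∈{2}] r2c3's peers cover all but 2 ⇒ r2c3=2.
Step 5. [r2c2∈{3}] nothing but 3 survives at r2c2 ⇒ r2c2=3.
Step 6. [r1c3∈{1}] r1c3 is down to just 1, so r1c3=1.
Step 7. [r3c1∈{4}] r3c1 is down to just 4, so r3c1=4.

Answer: 2 4 1 3 / 1 3 2 4 / 4 2 3 1 / 3 1 4 2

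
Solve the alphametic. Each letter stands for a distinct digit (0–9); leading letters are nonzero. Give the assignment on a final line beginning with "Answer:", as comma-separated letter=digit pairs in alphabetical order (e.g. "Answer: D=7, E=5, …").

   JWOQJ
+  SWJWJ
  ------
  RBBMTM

Step 1. [col 1: J + J ≡ M (mod 10)] J=4 is one option consistent with column 1 (J + J ≡ M (mod 10), carry-in 0) — take it ⇒ J=4.
Step 2. [R] the sum has 6 digits but both addends have 5; that extra leading digit R is the final carry, namely 1 ⇒ R=1.
Step 3. [col 1: J + J ≡ M (mod 10)] from column 1 (J=4, carry-in 0, digits 1,4 already taken and all letters distinct): M must equal 8. So M=8.
Step 4. [col 2: Q + W ≡ T (mod 10)] column 2 (Q + W ≡ T (mod 10), carry-in 0) doesn't pin Q yet; pick Q=9 and continue ⇒ Q=9.
Step 5. [col 2: Q + W ≡ T (mod 10)] no forcing yet in column 2 (carry-in 0); T=5 is free and consistent — try it ⇒ T=5.
Step 6. [col 2: Q + W ≡ T (mod 10)] column 2: given Q=9, T=5, carry-in 0, and digits 1,4,5,8,9 already taken and all letters distinct, Q+W≡T (mod 10) forces W=6, so W=6.
Step 7. [col 3: O + J ≡ M (mod 10)] in column 3 we have O+J≡M with carry-in 1; given J=4, M=8 and digits 1,4,5,6,8,9 already taken and all letters distinct, that pins O to 3, so O=3.
Step 8. [col 4: W + W ≡ B (mod 10)] column 4: given W=6, carry-in 0, and digits 1,3,4,5,6,8,9 already taken and all letters distinct, W+W≡B (mod 10) forces B=2 ⇒ B=2.
Step 9. [col 5: J + S ≡ B (mod 10)] column 5: given J=4, B=2, carry-in 1, and digits 1,2,3,4,5,6,8,9 already taken and all letters distinct, J+S≡B (mod 10) forces S=7 ⇒ S=7.

Answer: B=2, J=4, M=8, O=3, Q=9, R=1, S=7, T=5, W=6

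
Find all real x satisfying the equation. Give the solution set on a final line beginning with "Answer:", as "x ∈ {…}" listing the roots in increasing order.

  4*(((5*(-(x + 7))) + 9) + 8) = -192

Step 1. [4*(((5*(-(x + 7))) + 9) + 8) = -192] 4·(inner) — divide through by 4. So div: ((5*(-(x + 7))) + 9) + 8 = -48.
Step 2. [((5*(-(x + 7))) + 9) + 8 = -48] peel the +8: subtract 8 from each side ⇒ sub: (5*(-(x + 7))) + 9 = -56.
Step 3. [(5*(-(x + 7))) + 9 = -56] peel the +9: subtract 9 from each side. So sub: 5*(-(x + 7)) = -65.
Step 4. [5*(-(x + 7)) = -65] divide by the outer 5, so div: -(x + 7) = -13.
Step 5. [-(x + 7) = -13] LHS negated; negate both sides, so neg: x + 7 = 13.
Step 6. [x + 7 = 13] 7 comes off first (subtract 7) ⇒ sub: x = 6.

Answer: x ∈ {6}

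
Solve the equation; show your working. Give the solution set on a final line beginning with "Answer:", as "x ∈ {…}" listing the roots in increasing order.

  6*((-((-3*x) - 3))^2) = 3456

Step 1. [6*((-((-3*x) - 3))^2) = 3456] divide by the outer 6 ⇒ div: (-((-3*x) - 3))^2 = 576.
Step 2. [(-((-3*x) - 3))^2 = 576] LHS squared, RHS 576 ≥ 0: apply √ (±). So sqrt: -((-3*x) - 3) = 24 or -24.
Step 3. [-((-3*x) - 3) = 24 or -24] flip signs both sides. So neg: (-3*x) - 3 = -24 or 24.
Step 4. [(-3*x) - 3 = -24 or 24] 3 comes off first (add 3) ⇒ sub: -3*x = -21 or 27.
Step 5. [-3*x = -21 or 27] divide by the outer -3 ⇒ div: x = 7 or -9.

Answer: x ∈ {-9, 7}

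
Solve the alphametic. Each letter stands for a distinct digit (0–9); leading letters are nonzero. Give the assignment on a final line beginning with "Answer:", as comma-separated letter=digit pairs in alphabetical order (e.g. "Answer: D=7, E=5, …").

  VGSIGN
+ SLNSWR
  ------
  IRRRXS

Step 1. [col 1: N + R ≡ S (mod 10)] N=5 is one option consistent with column 1 (N + R ≡ S (mod 10), carry-in 0) — take it ⇒ N=5.
Step 2. [col 1: N + R ≡ S (mod 10)] no forcing yet in column 1 (carry-in 0); S=3 is free and consistent — try it ⇒ S=3.
Step 3. [col 1: N + R ≡ S (mod 10)] from column 1 (N=5, S=3, carry-in 0, digits 3,5 already taken and all letters distinct): R must equal 8 ⇒ R=8.
Step 4. [col 2: G + W ≡ X (mod 10)] G=2 is one option consistent with column 2 (G + W ≡ X (mod 10), carry-in 1) — take it, so G=2.
Step 5. [col 2: G + W ≡ X (mod 10)] X=0 is one option consistent with column 2 (G + W ≡ X (mod 10), carry-in 1) — take it, so X=0.
Step 6. [col 2: G + W ≡ X (mod 10)] from column 2 (G=2, X=0, carry-in 1, digits 0,2,3,5,8 already taken and all letters distinct): W must equal 7 ⇒ W=7.
Step 7. [col 3: I + S ≡ R (mod 10)] column 3: given S=3, R=8, carry-in 1, and digits 0,2,3,5,7,8 already taken and all letters distinct, I+S≡R (mod 10) forces I=4. So I=4.
Step 8. [col 5: G + L ≡ R (mod 10)] column 5 reads G+L+carry(0)=R with G=2, R=8; with digits 0,2,3,4,5,7,8 already taken and all letters distinct, the only value for L is 6. So L=6.
Step 9. [col 6: V + S ≡ I (mod 10)] column 6 reads V+S+carry(0)=I with S=3, I=4; with digits 0,2,3,4,5,6,7,8 already taken and all letters distinct, the only value for V is 1. So V=1.

Answer: G=2, I=4, L=6, N=5, R=8, S=3, V=1, W=7, X=0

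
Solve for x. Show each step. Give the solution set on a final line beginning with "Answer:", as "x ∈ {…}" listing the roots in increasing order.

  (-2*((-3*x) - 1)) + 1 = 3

Step 1. [(-2*((-3*x) - 1)) + 1 = 3] +1 is outermost — subtract 1 both sides ⇒ sub: -2*((-3*x) - 1) = 2.
Step 2. [-2*((-3*x) - 1) = 2] -2·(inner) — divide through by -2, so div: (-3*x) - 1 = -1.
Step 3. [(-3*x) - 1 = -1] peel the -1: add 1 from each side ⇒ sub: -3*x = 0.
Step 4. [-3*x = 0] divide by the outer -3 ⇒ div: x = 0.

Answer: x ∈ {0}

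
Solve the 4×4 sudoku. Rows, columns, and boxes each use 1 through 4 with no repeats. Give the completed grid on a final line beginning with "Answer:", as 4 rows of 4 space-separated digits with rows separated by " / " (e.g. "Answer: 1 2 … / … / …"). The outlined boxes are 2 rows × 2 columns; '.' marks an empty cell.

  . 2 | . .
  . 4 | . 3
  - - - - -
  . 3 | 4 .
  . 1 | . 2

Step 1. [r1c3∈{1}] r1c3's peers cover all but 1. So r1c3=1.
Step 2. [r1c1∈{3}] r1c1 has the single candidate 3 ⇒ r1c1=3.
Step 3. [r1c4∈{4}] r1c4's peers cover all but 4 ⇒ r1c4=4.
Step 4. [r3c1∈{2}] only 2 remains possible at r3c1. So r3c1=2.
Step 5. [r4c3∈{3}] r4c3's peers cover all but 3 ⇒ r4c3=3.
Step 6. [r2c1∈{1}] r2c1's peers cover all but 1. So r2c1=1.
Step 7. [r2c3∈{2}] only 2 remains possible at r2c3, so r2c3=2.
Step 8. [r4c1∈{4}] r4c1 has the single candidate 4 ⇒ r4c1=4.
Step 9. [r3c4∈{1}] r3c4 has the single candidate 1 ⇒ r3c4=1.

Answer: 3 2 1 4 / 1 4 2 3 / 2 3 4 1 / 4 1 3 2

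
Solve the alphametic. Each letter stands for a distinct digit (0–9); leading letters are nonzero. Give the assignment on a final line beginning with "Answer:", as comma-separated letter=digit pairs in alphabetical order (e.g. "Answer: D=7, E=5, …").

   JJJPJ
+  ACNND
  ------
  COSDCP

Step 1. [col 1: J + D ≡ P (mod 10)] column 1 (J + D ≡ P (mod 10), carry-in 0) doesn't pin D yet; pick D=6 and continue. So D=6.
Step 2. [C] adding two 5-digit numbers gives at most 5+1 digits, and here it does — C is that final carry and must be 1, so C=1.
Step 3. [col 1: J + D ≡ P (mod 10)] several values work for J in column 1 (J + D ≡ P (mod 10), carry-in 0); try J=3 ⇒ J=3.
Step 4. [col 1: J + D ≡ P (mod 10)] column 1: given J=3, D=6, carry-in 0, and digits 1,3,6 already taken and all letters distinct, J+D≡P (mod 10) forces P=9 ⇒ P=9.
Step 5. [col 2: P + N ≡ C (mod 10)] from column 2 (P=9, C=1, carry-in 0, digits 1,3,6,9 already taken and all letters distinct): N must equal 2, so N=2.
Step 6. [col 4: J + C ≡ S (mod 10)] from column 4 (J=3, C=1, carry-in 0, digits 1,2,3,6,9 already taken and all letters distinct): S must equal 4, so S=4.
Step 7. [col 5: J + A ≡ O (mod 10)] several values work for A in column 5 (J + A ≡ O (mod 10), carry-in 0); try A=7, so A=7.
Step 8. [col 5: J + A ≡ O (mod 10)] column 5 reads J+A+carry(0)=O with J=3, A=7; with digits 1,2,3,4,6,7,9 already taken and all letters distinct, the only value for O is 0 ⇒ O=0.

Answer: A=7, C=1, D=6, J=3, N=2, O=0, P=9, S=4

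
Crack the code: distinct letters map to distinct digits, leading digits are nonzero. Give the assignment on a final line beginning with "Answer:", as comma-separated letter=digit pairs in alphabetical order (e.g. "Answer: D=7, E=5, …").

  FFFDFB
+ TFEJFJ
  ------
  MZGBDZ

Step 1. [col 1: B + J ≡ Z (mod 10)] no forcing yet in column 1 (carry-in 0); Z=0 is free and consistent — try it, so Z=0.
Step 2. [col 1: B + J ≡ Z (mod 10)] B=6 is one option consistent with column 1 (B + J ≡ Z (mod 10), carry-in 0) — take it. So B=6.
Step 3. [col 1: B + J ≡ Z (mod 10)] column 1 reads B+J+carry(0)=Z with B=6, Z=0; with digits 0,6 already taken and all letters distinct, the only value for J is 4, so J=4.
Step 4. [col 2: F + F ≡ D (mod 10)] D=1 is one option consistent with column 2 (F + F ≡ D (mod 10), carry-in 1) — take it, so D=1.
Step 5. [col 2: F + F ≡ D (mod 10)] in column 2 we have F+F≡D with carry-in 1; given D=1 and digits 0,1,4,6 already taken and all letters distinct, that pins F to 5 ⇒ F=5.
Step 6. [col 4: F + E ≡ G (mod 10)] several values work for E in column 4 (F + E ≡ G (mod 10), carry-in 0); try E=2 ⇒ E=2.
Step 7. [col 4: F + E ≡ G (mod 10)] column 4: given F=5, E=2, carry-in 0, and digits 0,1,2,4,5,6 already taken and all letters distinct, F+E≡G (mod 10) forces G=7. So G=7.
Step 8. [col 6: F + T ≡ M (mod 10)] in column 6 we have F+T≡M with carry-in 1; given F=5 and digits 0,1,2,4,5,6,7 already taken and all letters distinct, that pins T to 3, so T=3.
Step 9. [col 6: F + T ≡ M (mod 10)] column 6: given F=5, T=3, carry-in 1, and digits 0,1,2,3,4,5,6,7 already taken and all letters distinct, F+T≡M (mod 10) forces M=9 ⇒ M=9.

Answer: B=6, D=1, E=2, F=5, G=7, J=4, M=9, T=3, Z=0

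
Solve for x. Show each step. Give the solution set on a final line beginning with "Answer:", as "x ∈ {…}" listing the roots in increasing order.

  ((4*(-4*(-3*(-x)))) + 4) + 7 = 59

Step 1. [((4*(-4*(-3*(-x)))) + 4) + 7 = 59] peel the +7: subtract 7 from each side, so sub: (4*(-4*(-3*(-x)))) + 4 = 52.
Step 2. [(4*(-4*(-3*(-x)))) + 4 = 52] 4 | LHS and 4 | 52: pull 4 out, so factor: (-4*(-3*(-x))) + 1 = 13.
Step 3. [(-4*(-3*(-x))) + 1 = 13] the outer +1 inverts by subtracting 1. So sub: -4*(-3*(-x)) = 12.
Step 4. [-4*(-3*(-x)) = 12] -4 out front; divide by -4, so div: -3*(-x) = -3.
Step 5. [-3*(-x) = -3] LHS = -3·(…); ÷-3 both sides, so div: -x = 1.
Step 6. [-x = 1] flip signs both sides, so neg: x = -1.

Answer: x ∈ {-1}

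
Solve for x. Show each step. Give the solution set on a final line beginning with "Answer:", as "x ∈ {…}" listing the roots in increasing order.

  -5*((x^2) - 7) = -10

Step 1. [-5*((x^2) - 7) = -10] leading coefficient -5: divide by -5, so div: (x^2) - 7 = 2.
Step 2. [(x^2) - 7 = 2] peel the -7: add 7 from each side, so sub: x^2 = 9.
Step 3. [x^2 = 9] LHS squared, RHS 9 ≥ 0: apply √ (±). So sqrt: x = 3 or -3.

Answer: x ∈ {-3, 3}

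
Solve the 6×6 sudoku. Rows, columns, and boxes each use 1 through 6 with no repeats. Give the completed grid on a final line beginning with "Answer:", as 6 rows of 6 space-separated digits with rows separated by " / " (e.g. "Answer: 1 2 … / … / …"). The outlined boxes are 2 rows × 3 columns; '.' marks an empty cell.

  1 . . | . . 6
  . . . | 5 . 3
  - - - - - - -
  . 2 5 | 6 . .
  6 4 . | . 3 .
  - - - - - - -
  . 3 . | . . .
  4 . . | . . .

Step 1. [r6c2∈{1,5,6}] 1 has one home in col 2: r6c2. So r6c2=1.
Step 2. [r2c1∈{2}] r2c1 has the single candidate 2 ⇒ r2c1=2.
Step 3. [r4c6∈{1,2,5}] across row 4, 5 lands solely at r4c6, so r4c6=5.
Step 4. [r6c6∈{2}] only 2 remains possible at r6c6, so r6c6=2.
Step 5. [r6c3∈{6}] nothing but 6 survives at r6c3, so r6c3=6.
Step 6. [r5c5∈{1,4,5,6}] row 5 places 6 nowhere but r5c5. So r5c5=6.
Step 7. [r2c5∈{1,4}] across row 2, 1 lands solely at r2c5. So r2c5=1.
Step 8. [r3c6∈{1,4}] 1 has one home in row 3: r3c6. So r3c6=1.
Step 9. [r1c5∈{2,4}] 2 has one home in col 5: r1c5, so r1c5=2.
Step 10. [r1c4∈{4}] r1c4 is down to just 4 ⇒ r1c4=4.
Step 11. [r1c3∈{3}] nothing but 3 survives at r1c3, so r1c3=3.
Step 12. [r4c4∈{2}] only 2 remains possible at r4c4. So r4c4=2.
Step 13. [r5c3∈{2}] r5c3 has the single candidate 2, so r5c3=2.
Step 14. [r3c1∈{3}] only 3 remains possible at r3c1 ⇒ r3c1=3.
Step 15. [r3c5∈{4}] r3c5's peers cover all but 4 ⇒ r3c5=4.
Step 16. [r6c4∈{3}] only 3 remains possible at r6c4 ⇒ r6c4=3.
Step 17. [r2c2∈{6}] r2c2's peers cover all but 6 ⇒ r2c2=6.
Step 18. [r5c4∈{1}] r5c4 is down to just 1, so r5c4=1.
Step 19. [r1c2∈{5}] r1c2 is down to just 5 ⇒ r1c2=5.
Step 20. [r6c5∈{5}] only 5 remains possible at r6c5 ⇒ r6c5=5.
Step 21. [r5c6∈{4}] r5c6 is down to just 4, so r5c6=4.
Step 22. [r2c3∈{4}] r2c3 has the single candidate 4. So r2c3=4.
Step 23. [r4c3∈{1}] r4c3 has the single candidate 1 ⇒ r4c3=1.
Step 24. [r5c1∈{5}] nothing but 5 survives at r5c1 ⇒ r5c1=5.

Answer: 1 5 3 4 2 6 / 2 6 4 5 1 3 / 3 2 5 6 4 1 / 6 4 1 2 3 5 / 5 3 2 1 6 4 / 4 1 6 3 5 2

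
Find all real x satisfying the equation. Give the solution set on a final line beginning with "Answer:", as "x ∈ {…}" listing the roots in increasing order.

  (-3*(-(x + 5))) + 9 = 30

Step 1. [(-3*(-(x + 5))) + 9 = 30] subtract 9: x sits inside (… + 9) ⇒ sub: -3*(-(x + 5)) = 21.
Step 2. [-3*(-(x + 5)) = 21] -3·(inner) — divide through by -3. So div: -(x + 5) = -7.
Step 3. [-(x + 5) = -7] leading − — multiply by −1, so neg: x + 5 = 7.
Step 4. [x + 5 = 7] subtract 5: x sits inside (… + 5). So sub: x = 2.

Answer: x ∈ {2}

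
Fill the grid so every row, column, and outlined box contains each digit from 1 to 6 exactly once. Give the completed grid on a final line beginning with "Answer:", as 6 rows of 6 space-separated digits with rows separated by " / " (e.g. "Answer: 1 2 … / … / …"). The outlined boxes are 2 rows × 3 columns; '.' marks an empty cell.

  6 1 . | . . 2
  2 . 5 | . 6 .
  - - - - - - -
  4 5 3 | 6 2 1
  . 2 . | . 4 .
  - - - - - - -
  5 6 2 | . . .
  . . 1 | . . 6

Step 1. [r2c2∈{3,4}] 3 has one home in box 1: r2c2, so r2c2=3.
Step 2. [r2c6∈{4}] nothing but 4 survives at r2c6. So r2c6=4.
Step 3. [r5c6∈{3}] r5c6 has the single candidate 3, so r5c6=3.
Step 4. [r4c4∈{3,5}] in row 4, 3 fits only at r4c4 ⇒ r4c4=3.
Step 5. [r6c4∈{2,4,5}] across row 6, 2 lands solely at r6c4. So r6c4=2.
Step 6. [r2c4∈{1}] r2c4's peers cover all but 1 ⇒ r2c4=1.
Step 7. [r1c5∈{3,5}] row 1 places 3 nowhere but r1c5 ⇒ r1c5=3.
Step 8. [r4c6∈{5}] r4c6's peers cover all but 5. So r4c6=5.
Step 9. [r4c1∈{1}] r4c1 is down to just 1. So r4c1=1.
Step 10. [r5c5∈{1}] nothing but 1 survives at r5c5. So r5c5=1.
Step 11. [r5c4∈{4}] r5c4 has the single candidate 4, so r5c4=4.
Step 12. [r4c3∈{6}] nothing but 6 survives at r4c3. So r4c3=6.
Step 13. [r1c3∈{4}] r1c3 has the single candidate 4. So r1c3=4.
Step 14. [r6c2∈{4}] r6c2's peers cover all but 4. So r6c2=4.
Step 15. [r1c4∈{5}] nothing but 5 survives at r1c4, so r1c4=5.
Step 16. [r6c1∈{3}] r6c1's peers cover all but 3, so r6c1=3.
Step 17. [r6c5∈{5}] only 5 remains possible at r6c5. So r6c5=5.

Answer: 6 1 4 5 3 2 / 2 3 5 1 6 4 / 4 5 3 6 2 1 / 1 2 6 3 4 5 / 5 6 2 4 1 3 / 3 4 1 2 5 6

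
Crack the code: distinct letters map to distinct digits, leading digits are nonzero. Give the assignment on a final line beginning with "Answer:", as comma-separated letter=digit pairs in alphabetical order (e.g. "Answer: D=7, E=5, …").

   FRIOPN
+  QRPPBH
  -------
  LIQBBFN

Step 1. [L] adding two 6-digit numbers gives at most 6+1 digits, and here it does — L is that final carry and must be 1. So L=1.
Step 2. [col 1: N + H ≡ N (mod 10)] column 1 reads N+H+carry(0)=N with nothing yet; with digits 1 already taken and all letters distinct, the only value for H is 0. So H=0.
Step 3. [col 1: N + H ≡ N (mod 10)] no forcing yet in column 1 (carry-in 0); N=7 is free and consistent — try it ⇒ N=7.
Step 4. [col 2: P + B ≡ F (mod 10)] no forcing yet in column 2 (carry-in 0); F=5 is free and consistent — try it, so F=5.
Step 5. [col 2: P + B ≡ F (mod 10)] no forcing yet in column 2 (carry-in 0); B=9 is free and consistent — try it, so B=9.
Step 6. [col 2: P + B ≡ F (mod 10)] in column 2 we have P+B≡F with carry-in 0; given B=9, F=5 and digits 0,1,5,7,9 already taken and all letters distinct, that pins P to 6. So P=6.
Step 7. [col 3: O + P ≡ B (mod 10)] column 3 reads O+P+carry(1)=B with P=6, B=9; with digits 0,1,5,6,7,9 already taken and all letters distinct, the only value for O is 2 ⇒ O=2.
Step 8. [col 4: I + P ≡ B (mod 10)] column 4: given P=6, B=9, carry-in 0, and digits 0,1,2,5,6,7,9 already taken and all letters distinct, I+P≡B (mod 10) forces I=3 ⇒ I=3.
Step 9. [col 5: R + R ≡ Q (mod 10)] column 5 reads R+R+carry(0)=Q with nothing yet; with digits 0,1,2,3,5,6,7,9 already taken and all letters distinct, the only value for R is 4. So R=4.
Step 10. [col 5: R + R ≡ Q (mod 10)] in column 5 we have R+R≡Q with carry-in 0; given R=4 and digits 0,1,2,3,4,5,6,7,9 already taken and all letters distinct, that pins Q to 8. So Q=8.

Answer: B=9, F=5, H=0, I=3, L=1, N=7, O=2, P=6, Q=8, R=4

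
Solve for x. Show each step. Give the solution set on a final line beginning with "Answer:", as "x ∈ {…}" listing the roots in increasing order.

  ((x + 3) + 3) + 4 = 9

Step 1. [((x + 3) + 3) + 4 = 9] the outer +4 inverts by subtracting 4 ⇒ sub: (x + 3) + 3 = 5.
Step 2. [(x + 3) + 3 = 5] the outer +3 inverts by subtracting 3, so sub: x + 3 = 2.
Step 3. [x + 3 = 2] 3 comes off first (subtract 3), so sub: x = -1.

Answer: x ∈ {-1}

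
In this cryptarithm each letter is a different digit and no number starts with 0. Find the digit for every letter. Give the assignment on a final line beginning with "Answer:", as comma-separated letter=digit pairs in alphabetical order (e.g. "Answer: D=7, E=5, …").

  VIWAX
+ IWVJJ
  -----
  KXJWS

Step 1. [col 1: X + J ≡ S (mod 10)] column 1 (X + J ≡ S (mod 10), carry-in 0) doesn't pin J yet; pick J=1 and continue, so J=1.
Step 2. [col 1: X + J ≡ S (mod 10)] column 1 (X + J ≡ S (mod 10), carry-in 0) doesn't pin X yet; pick X=9 and continue ⇒ X=9.
Step 3. [col 1: X + J ≡ S (mod 10)] in column 1 we have X+J≡S with carry-in 0; given X=9, J=1 and digits 1,9 already taken and all letters distinct, that pins S to 0. So S=0.
Step 4. [col 2: A + J ≡ W (mod 10)] column 2 (A + J ≡ W (mod 10), carry-in 1) doesn't pin W yet; pick W=6 and continue, so W=6.
Step 5. [col 2: A + J ≡ W (mod 10)] in column 2 we have A+J≡W with carry-in 1; given J=1, W=6 and digits 0,1,6,9 already taken and all letters distinct, that pins A to 4. So A=4.
Step 6. [col 3: W + V ≡ J (mod 10)] in column 3 we have W+V≡J with carry-in 0; given W=6, J=1 and digits 0,1,4,6,9 already taken and all letters distinct, that pins V to 5. So V=5.
Step 7. [col 4: I + W ≡ X (mod 10)] from column 4 (W=6, X=9, carry-in 1, digits 0,1,4,5,6,9 already taken and all letters distinct): I must equal 2 ⇒ I=2.
Step 8. [col 5: V + I ≡ K (mod 10)] from column 5 (V=5, I=2, carry-in 0, digits 0,1,2,4,5,6,9 already taken and all letters distinct): K must equal 7, so K=7.

Answer: A=4, I=2, J=1, K=7, S=0, V=5, W=6, X=9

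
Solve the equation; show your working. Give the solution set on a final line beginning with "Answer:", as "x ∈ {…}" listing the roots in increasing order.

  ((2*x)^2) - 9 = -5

Step 1. [((2*x)^2) - 9 = -5] -9 is outermost — add 9 both sides ⇒ sub: (2*x)^2 = 4.
Step 2. [(2*x)^2 = 4] 4 ≥ 0, LHS is (·)² — take ±√. So sqrt: 2*x = 2 or -2.
Step 3. [2*x = 2 or -2] 2 out front; divide by 2, so div: x = 1 or -1.

Answer: x ∈ {-1, 1}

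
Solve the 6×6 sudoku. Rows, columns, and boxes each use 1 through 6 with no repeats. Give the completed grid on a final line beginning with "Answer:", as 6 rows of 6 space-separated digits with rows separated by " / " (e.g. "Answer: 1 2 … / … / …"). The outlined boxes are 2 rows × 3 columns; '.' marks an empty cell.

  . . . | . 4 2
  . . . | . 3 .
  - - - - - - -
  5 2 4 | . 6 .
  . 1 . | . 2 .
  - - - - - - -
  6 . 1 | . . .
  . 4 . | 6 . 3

Step 1. [r2c6∈{1,5,6}] in col 6, 6 fits only at r2c6. So r2c6=6.
Step 2. [r2c2∈{5}] only 5 remains possible at r2c2. So r2c2=5.
Step 3. [r4c1∈{3}] r4c1's peers cover all but 3. So r4c1=3.
Step 4. [r2c4∈{1}] r2c4's peers cover all but 1. So r2c4=1.
Step 5. [r5c5∈{5}] r5c5's peers cover all but 5. So r5c5=5.
Step 6. [r4c6∈{4,5}] across col 6, 5 lands solely at r4c6, so r4c6=5.
Step 7. [r6c1∈{2}] only 2 remains possible at r6c1, so r6c1=2.
Step 8. [r1c2∈{3,6}] r1c2 is the only open cell in col 2 admitting 6 ⇒ r1c2=6.
Step 9. [r5c4∈{2,4}] row 5 places 2 nowhere but r5c4, so r5c4=2.
Step 10. [r4c4∈{4}] r4c4 is down to just 4, so r4c4=4.
Step 11. [r3c4∈{3}] r3c4's peers cover all but 3 ⇒ r3c4=3.
Step 12. [r1c3∈{3}] only 3 remains possible at r1c3, so r1c3=3.
Step 13. [r1c4∈{5}] r1c4 has the single candidate 5. So r1c4=5.
Step 14. [r5c2∈{3}] nothing but 3 survives at r5c2 ⇒ r5c2=3.
Step 15. [r4c3∈{6}] r4c3 has the single candidate 6. So r4c3=6.
Step 16. [r1c1∈{1}] only 1 remains possible at r1c1. So r1c1=1.
Step 17. [r6c5∈{1}] r6c5 is down to just 1, so r6c5=1.
Step 18. [r2c1∈{4}] r2c1 has the single candidate 4. So r2c1=4.
Step 19. [r2c3∈{2}] nothing but 2 survives at r2c3, so r2c3=2.
Step 20. [r6c3∈{5}] nothing but 5 survives at r6c3, so r6c3=5.
Step 21. [r3c6∈{1}] nothing but 1 survives at r3c6, so r3c6=1.
Step 22. [r5c6∈{4}] r5c6's peers cover all but 4, so r5c6=4.

Answer: 1 6 3 5 4 2 / 4 5 2 1 3 6 / 5 2 4 3 6 1 / 3 1 6 4 2 5 / 6 3 1 2 5 4 / 2 4 5 6 1 3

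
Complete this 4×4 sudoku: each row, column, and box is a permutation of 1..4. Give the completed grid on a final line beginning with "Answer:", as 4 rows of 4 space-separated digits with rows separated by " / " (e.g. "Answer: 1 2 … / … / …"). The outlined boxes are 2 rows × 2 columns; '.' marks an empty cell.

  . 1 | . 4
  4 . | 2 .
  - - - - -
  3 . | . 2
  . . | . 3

Step 1. [r4c2∈{2,4}] r4c2 is the only open cell in col 2 admitting 2. So r4c2=2.
Step 2. [r3c3∈{1,4}] row 3 places 1 nowhere but r3c3 ⇒ r3c3=1.
Step 3. [r4c1∈{1}] r4c1's peers cover all but 1, so r4c1=1.
Step 4. [r4c3∈{4}] r4c3 has the single candidate 4, so r4c3=4.
Step 5. [r2c4∈{1}] r2c4 is down to just 1, so r2c4=1.
Step 6. [r3c2∈{4}] nothing but 4 survives at r3c2, so r3c2=4.
Step 7. [r2c2∈{3}] r2c2's peers cover all but 3 ⇒ r2c2=3.
Step 8. [r1c3∈{3}] r1c3 is down to just 3 ⇒ r1c3=3.
Step 9. [r1c1∈{2}] only 2 remains possible at r1c1, so r1c1=2.

Answer: 2 1 3 4 / 4 3 2 1 / 3 4 1 2 / 1 2 4 3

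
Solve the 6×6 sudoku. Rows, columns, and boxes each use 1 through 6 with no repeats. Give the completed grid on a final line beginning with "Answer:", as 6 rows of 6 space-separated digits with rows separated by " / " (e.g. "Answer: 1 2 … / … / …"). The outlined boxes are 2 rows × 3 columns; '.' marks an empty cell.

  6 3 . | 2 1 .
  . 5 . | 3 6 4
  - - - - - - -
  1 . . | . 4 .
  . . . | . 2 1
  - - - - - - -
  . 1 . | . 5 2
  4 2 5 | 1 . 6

Step 1. [r3c2∈{6}] r3c2 is down to just 6 ⇒ r3c2=6.
Step 2. [r3c3∈{2,3}] row 3 places 2 nowhere but r3c3 ⇒ r3c3=2.
Step 3. [r5c1∈{3}] r5c1 is down to just 3 ⇒ r5c1=3.
Step 4. [r3c4∈{5}] only 5 remains possible at r3c4, so r3c4=5.
Step 5. [r4c3∈{3,4}] in row 4, 3 fits only at r4c3 ⇒ r4c3=3.
Step 6. [r6c5∈{3}] r6c5 has the single candidate 3 ⇒ r6c5=3.
Step 7. [r5c3∈{6}] nothing but 6 survives at r5c3, so r5c3=6.
Step 8. [r1c3∈{4}] only 4 remains possible at r1c3. So r1c3=4.
Step 9. [r2c3∈{1}] r2c3's peers cover all but 1, so r2c3=1.
Step 10. [r5c4∈{4}] r5c4's peers cover all but 4 ⇒ r5c4=4.
Step 11. [r1c6∈{5}] nothing but 5 survives at r1c6. So r1c6=5.
Step 12. [r4c2∈{4}] only 4 remains possible at r4c2 ⇒ r4c2=4.
Step 13. [r3c6∈{3}] r3c6's peers cover all but 3. So r3c6=3.
Step 14. [r2c1∈{2}] r2c1 has the single candidate 2, so r2c1=2.
Step 15. [r4c1∈{5}] r4c1 has the single candidate 5. So r4c1=5.
Step 16. [r4c4∈{6}] nothing but 6 survives at r4c4. So r4c4=6.

Answer: 6 3 4 2 1 5 / 2 5 1 3 6 4 / 1 6 2 5 4 3 / 5 4 3 6 2 1 / 3 1 6 4 5 2 / 4 2 5 1 3 6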